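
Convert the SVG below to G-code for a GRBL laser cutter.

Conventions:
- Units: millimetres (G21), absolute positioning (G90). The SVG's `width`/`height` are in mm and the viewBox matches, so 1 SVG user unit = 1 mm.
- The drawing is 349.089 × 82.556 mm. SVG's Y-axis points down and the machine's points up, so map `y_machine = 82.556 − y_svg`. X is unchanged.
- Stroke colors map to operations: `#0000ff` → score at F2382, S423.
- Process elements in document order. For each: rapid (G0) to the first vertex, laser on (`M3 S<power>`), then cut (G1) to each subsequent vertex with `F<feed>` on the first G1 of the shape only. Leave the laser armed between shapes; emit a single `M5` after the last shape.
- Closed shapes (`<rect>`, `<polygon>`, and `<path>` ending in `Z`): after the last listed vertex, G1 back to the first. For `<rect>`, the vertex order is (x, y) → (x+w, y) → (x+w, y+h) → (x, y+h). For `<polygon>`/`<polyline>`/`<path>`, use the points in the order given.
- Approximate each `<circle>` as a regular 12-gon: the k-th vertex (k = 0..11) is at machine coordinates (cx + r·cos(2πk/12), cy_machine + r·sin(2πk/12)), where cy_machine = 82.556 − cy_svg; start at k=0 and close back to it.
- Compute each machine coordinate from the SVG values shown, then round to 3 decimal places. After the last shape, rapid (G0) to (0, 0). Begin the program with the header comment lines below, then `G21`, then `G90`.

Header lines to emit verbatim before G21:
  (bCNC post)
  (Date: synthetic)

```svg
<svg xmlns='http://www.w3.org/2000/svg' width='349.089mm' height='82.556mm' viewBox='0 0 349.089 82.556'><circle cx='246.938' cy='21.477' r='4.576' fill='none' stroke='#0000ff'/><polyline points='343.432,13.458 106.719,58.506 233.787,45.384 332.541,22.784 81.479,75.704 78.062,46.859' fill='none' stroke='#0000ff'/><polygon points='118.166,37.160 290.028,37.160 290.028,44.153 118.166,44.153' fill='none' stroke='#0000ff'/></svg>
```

1 u = 1 mm; y_m = 82.556 − y.

[1] `<circle>` circle, #0000ff→score S423 F2382: (251.514,61.079) → (250.901,63.367) → (249.226,65.042) → (246.938,65.655) → (244.650,65.042) → (242.975,63.367) → (242.362,61.079) → (242.975,58.791) → (244.650,57.116) → (246.938,56.503) → (249.226,57.116) → (250.901,58.791) → (251.514,61.079) (closed)

[2] `<polyline>` open polyline, #0000ff→score S423 F2382: (343.432,69.098) → (106.719,24.050) → (233.787,37.172) → (332.541,59.772) → (81.479,6.852) → (78.062,35.697)

[3] `<polygon>` rectangle, #0000ff→score S423 F2382: (118.166,45.396) → (290.028,45.396) → (290.028,38.403) → (118.166,38.403) → (118.166,45.396) (closed)

(bCNC post)
(Date: synthetic)
G21
G90
G0 X251.514 Y61.079
M3 S423
G1 X250.901 Y63.367 F2382
G1 X249.226 Y65.042
G1 X246.938 Y65.655
G1 X244.650 Y65.042
G1 X242.975 Y63.367
G1 X242.362 Y61.079
G1 X242.975 Y58.791
G1 X244.650 Y57.116
G1 X246.938 Y56.503
G1 X249.226 Y57.116
G1 X250.901 Y58.791
G1 X251.514 Y61.079
G0 X343.432 Y69.098
M3 S423
G1 X106.719 Y24.050 F2382
G1 X233.787 Y37.172
G1 X332.541 Y59.772
G1 X81.479 Y6.852
G1 X78.062 Y35.697
G0 X118.166 Y45.396
M3 S423
G1 X290.028 Y45.396 F2382
G1 X290.028 Y38.403
G1 X118.166 Y38.403
G1 X118.166 Y45.396
M5
G0 X0.000 Y0.000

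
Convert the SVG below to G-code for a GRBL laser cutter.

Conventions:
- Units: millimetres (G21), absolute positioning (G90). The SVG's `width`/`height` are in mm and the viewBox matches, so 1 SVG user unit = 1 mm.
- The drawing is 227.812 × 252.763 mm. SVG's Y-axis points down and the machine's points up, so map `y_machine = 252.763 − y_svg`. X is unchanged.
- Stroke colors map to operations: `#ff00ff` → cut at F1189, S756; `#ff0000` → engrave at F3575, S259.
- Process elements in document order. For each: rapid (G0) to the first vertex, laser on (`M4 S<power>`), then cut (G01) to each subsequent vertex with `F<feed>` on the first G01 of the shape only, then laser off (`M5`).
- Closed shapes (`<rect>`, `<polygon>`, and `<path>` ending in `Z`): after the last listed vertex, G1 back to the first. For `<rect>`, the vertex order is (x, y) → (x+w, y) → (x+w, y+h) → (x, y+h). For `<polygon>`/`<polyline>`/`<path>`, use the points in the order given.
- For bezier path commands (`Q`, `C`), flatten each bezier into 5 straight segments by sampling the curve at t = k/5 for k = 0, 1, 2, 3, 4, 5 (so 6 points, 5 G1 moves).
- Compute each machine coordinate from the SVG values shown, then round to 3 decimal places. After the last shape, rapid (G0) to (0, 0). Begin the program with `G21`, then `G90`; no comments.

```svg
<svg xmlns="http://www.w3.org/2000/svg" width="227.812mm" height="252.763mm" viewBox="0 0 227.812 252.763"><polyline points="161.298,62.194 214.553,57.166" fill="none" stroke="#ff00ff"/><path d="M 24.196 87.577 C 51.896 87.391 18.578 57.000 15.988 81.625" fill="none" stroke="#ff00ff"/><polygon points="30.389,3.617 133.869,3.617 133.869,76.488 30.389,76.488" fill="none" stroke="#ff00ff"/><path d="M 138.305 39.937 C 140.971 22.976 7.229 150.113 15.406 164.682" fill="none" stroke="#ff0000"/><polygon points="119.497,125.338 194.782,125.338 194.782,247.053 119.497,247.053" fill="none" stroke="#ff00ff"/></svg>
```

G21
G90
G0 X161.298 Y190.569
M4 S756
G01 X214.553 Y195.597 F1189
M5
G0 X24.196 Y165.186
M4 S756
G01 X34.228 Y168.240 F1189
G01 X34.019 Y174.453
G01 X27.974 Y179.734
G01 X20.495 Y179.993
G01 X15.988 Y171.138
M5
G0 X30.389 Y249.146
M4 S756
G01 X133.869 Y249.146 F1189
G01 X133.869 Y176.275
G01 X30.389 Y176.275
G01 X30.389 Y249.146
M5
G0 X138.305 Y212.826
M4 S259
G01 X125.762 Y207.764 F3575
G01 X93.841 Y180.439
G01 X55.902 Y143.170
G01 X25.303 Y108.277
G01 X15.406 Y88.081
M5
G0 X119.497 Y127.425
M4 S756
G01 X194.782 Y127.425 F1189
G01 X194.782 Y5.710
G01 X119.497 Y5.710
G01 X119.497 Y127.425
M5
G0 X0.000 Y0.000

viewBox `0 0 227.812 252.763` with mm width/height → 1 unit = 1 mm. Flip: y_m = 252.763 − y_svg.

**Shape 1** — `<polyline>` line segment, stroke `#ff00ff` → cut (S756, F1189). Machine vertices: (161.298,190.569) → (214.553,195.597). Open path.

**Shape 2** — `<path>` cubic bezier, stroke `#ff00ff` → cut (S756, F1189). Control points (SVG): P0=(24.196,87.577), P1=(51.896,87.391), P2=(18.578,57.000), P3=(15.988,81.625); sampled at t=k/5. Machine vertices: (24.196,165.186) → (34.228,168.240) → (34.019,174.453) → (27.974,179.734) → (20.495,179.993) → (15.988,171.138). Open path.

**Shape 3** — `<polygon>` rectangle, stroke `#ff00ff` → cut (S756, F1189). Machine vertices: (30.389,249.146) → (133.869,249.146) → (133.869,176.275) → (30.389,176.275) → (30.389,249.146). Closed: final G1 returns to the first vertex.

**Shape 4** — `<path>` cubic bezier, stroke `#ff0000` → engrave (S259, F3575). Control points (SVG): P0=(138.305,39.937), P1=(140.971,22.976), P2=(7.229,150.113), P3=(15.406,164.682); sampled at t=k/5. Machine vertices: (138.305,212.826) → (125.762,207.764) → (93.841,180.439) → (55.902,143.170) → (25.303,108.277) → (15.406,88.081). Open path.

**Shape 5** — `<polygon>` rectangle, stroke `#ff00ff` → cut (S756, F1189). Machine vertices: (119.497,127.425) → (194.782,127.425) → (194.782,5.710) → (119.497,5.710) → (119.497,127.425). Closed: final G1 returns to the first vertex.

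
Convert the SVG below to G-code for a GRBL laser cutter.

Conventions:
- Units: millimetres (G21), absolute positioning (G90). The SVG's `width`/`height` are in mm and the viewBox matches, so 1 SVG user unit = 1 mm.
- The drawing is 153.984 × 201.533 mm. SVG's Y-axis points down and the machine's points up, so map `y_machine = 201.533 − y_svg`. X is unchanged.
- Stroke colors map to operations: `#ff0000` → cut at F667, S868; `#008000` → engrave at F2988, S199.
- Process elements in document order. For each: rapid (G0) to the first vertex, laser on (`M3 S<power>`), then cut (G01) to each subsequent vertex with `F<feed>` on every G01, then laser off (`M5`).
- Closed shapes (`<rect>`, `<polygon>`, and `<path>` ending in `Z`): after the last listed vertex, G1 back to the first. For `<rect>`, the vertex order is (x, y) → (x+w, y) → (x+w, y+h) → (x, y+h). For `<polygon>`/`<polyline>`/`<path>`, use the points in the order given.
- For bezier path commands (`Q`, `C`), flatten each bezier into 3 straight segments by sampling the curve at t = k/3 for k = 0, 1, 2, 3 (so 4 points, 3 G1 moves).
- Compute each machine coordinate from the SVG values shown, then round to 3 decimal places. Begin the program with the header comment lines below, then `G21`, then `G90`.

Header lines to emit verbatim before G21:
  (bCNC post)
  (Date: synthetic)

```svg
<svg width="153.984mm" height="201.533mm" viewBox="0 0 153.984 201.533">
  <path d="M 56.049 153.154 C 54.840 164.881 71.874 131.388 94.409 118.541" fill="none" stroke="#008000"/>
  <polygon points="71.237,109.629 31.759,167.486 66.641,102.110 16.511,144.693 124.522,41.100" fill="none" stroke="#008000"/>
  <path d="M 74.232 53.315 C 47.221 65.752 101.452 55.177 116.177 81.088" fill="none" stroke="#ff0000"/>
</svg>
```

viewBox `0 0 153.984 201.533` with mm width/height → 1 unit = 1 mm. Flip: y_m = 201.533 − y_svg.

**Shape 1** — `<path>` cubic bezier, stroke `#008000` → engrave (S199, F2988). Control points (SVG): P0=(56.049,153.154), P1=(54.840,164.881), P2=(71.874,131.388), P3=(94.409,118.541); sampled at t=k/3. Machine vertices: (56.049,48.379) → (60.449,49.286) → (74.180,65.702) → (94.409,82.992). Open path.

**Shape 2** — `<polygon>` closed polygon, stroke `#008000` → engrave (S199, F2988). Machine vertices: (71.237,91.904) → (31.759,34.047) → (66.641,99.423) → (16.511,56.840) → (124.522,160.433) → (71.237,91.904). Closed: final G1 returns to the first vertex.

**Shape 3** — `<path>` cubic bezier, stroke `#ff0000` → cut (S868, F667). Control points (SVG): P0=(74.232,53.315), P1=(47.221,65.752), P2=(101.452,55.177), P3=(116.177,81.088); sampled at t=k/3. Machine vertices: (74.232,148.218) → (69.830,141.248) → (92.755,136.398) → (116.177,120.445). Open path.

(bCNC post)
(Date: synthetic)
G21
G90
G0 X56.049 Y48.379
M3 S199
G01 X60.449 Y49.286 F2988
G01 X74.180 Y65.702 F2988
G01 X94.409 Y82.992 F2988
M5
G0 X71.237 Y91.904
M3 S199
G01 X31.759 Y34.047 F2988
G01 X66.641 Y99.423 F2988
G01 X16.511 Y56.840 F2988
G01 X124.522 Y160.433 F2988
G01 X71.237 Y91.904 F2988
M5
G0 X74.232 Y148.218
M3 S868
G01 X69.830 Y141.248 F667
G01 X92.755 Y136.398 F667
G01 X116.177 Y120.445 F667
M5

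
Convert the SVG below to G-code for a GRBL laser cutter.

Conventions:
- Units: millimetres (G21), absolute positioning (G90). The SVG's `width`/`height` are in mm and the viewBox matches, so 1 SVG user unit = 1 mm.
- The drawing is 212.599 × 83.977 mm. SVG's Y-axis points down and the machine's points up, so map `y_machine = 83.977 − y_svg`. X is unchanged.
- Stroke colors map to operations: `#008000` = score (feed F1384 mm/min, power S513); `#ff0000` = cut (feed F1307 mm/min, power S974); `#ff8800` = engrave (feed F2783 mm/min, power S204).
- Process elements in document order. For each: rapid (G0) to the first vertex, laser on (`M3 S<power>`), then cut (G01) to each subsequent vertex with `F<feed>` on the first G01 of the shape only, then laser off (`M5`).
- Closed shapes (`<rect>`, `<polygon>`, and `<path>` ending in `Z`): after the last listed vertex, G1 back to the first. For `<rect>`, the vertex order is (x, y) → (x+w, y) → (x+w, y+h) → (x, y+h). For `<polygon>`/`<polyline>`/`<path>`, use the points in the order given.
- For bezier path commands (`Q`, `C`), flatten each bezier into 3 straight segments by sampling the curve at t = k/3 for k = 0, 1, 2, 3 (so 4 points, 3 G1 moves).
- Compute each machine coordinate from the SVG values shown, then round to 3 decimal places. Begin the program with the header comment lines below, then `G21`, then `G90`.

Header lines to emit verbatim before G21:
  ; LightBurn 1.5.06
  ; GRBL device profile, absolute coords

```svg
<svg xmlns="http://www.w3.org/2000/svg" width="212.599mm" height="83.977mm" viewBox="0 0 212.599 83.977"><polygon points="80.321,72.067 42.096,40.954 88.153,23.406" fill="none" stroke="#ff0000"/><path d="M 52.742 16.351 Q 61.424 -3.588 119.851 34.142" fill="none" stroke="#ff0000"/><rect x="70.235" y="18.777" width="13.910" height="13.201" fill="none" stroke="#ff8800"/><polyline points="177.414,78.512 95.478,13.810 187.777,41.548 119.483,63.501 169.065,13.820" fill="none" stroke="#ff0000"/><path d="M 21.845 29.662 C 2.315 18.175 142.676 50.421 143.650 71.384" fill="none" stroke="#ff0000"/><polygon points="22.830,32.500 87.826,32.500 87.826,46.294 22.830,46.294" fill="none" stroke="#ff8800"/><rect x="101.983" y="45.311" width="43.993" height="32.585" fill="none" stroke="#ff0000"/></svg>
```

1 u = 1 mm; y_m = 83.977 − y.

[1] `<polygon>` regular polygon, #ff0000→cut S974 F1307: (80.321,11.910) → (42.096,43.023) → (88.153,60.571) → (80.321,11.910) (closed)

[2] `<path>` quadratic bezier, #ff0000→cut S974 F1307: (52.742,67.626) → (64.057,74.511) → (86.427,68.581) → (119.851,49.835)

[3] `<rect>` rectangle, #ff8800→engrave S204 F2783: (70.235,65.200) → (84.145,65.200) → (84.145,51.999) → (70.235,51.999) → (70.235,65.200) (closed)

[4] `<polyline>` open polyline, #ff0000→cut S974 F1307: (177.414,5.465) → (95.478,70.167) → (187.777,42.429) → (119.483,20.476) → (169.065,70.157)

[5] `<path>` cubic bezier, #ff0000→cut S974 F1307: (21.845,54.315) → (44.528,53.262) → (107.298,35.279) → (143.650,12.593)

[6] `<polygon>` rectangle, #ff8800→engrave S204 F2783: (22.830,51.477) → (87.826,51.477) → (87.826,37.683) → (22.830,37.683) → (22.830,51.477) (closed)

[7] `<rect>` rectangle, #ff0000→cut S974 F1307: (101.983,38.666) → (145.976,38.666) → (145.976,6.081) → (101.983,6.081) → (101.983,38.666) (closed)

; LightBurn 1.5.06
; GRBL device profile, absolute coords
G21
G90
G0 X80.321 Y11.910
M3 S974
G01 X42.096 Y43.023 F1307
G01 X88.153 Y60.571
G01 X80.321 Y11.910
M5
G0 X52.742 Y67.626
M3 S974
G01 X64.057 Y74.511 F1307
G01 X86.427 Y68.581
G01 X119.851 Y49.835
M5
G0 X70.235 Y65.200
M3 S204
G01 X84.145 Y65.200 F2783
G01 X84.145 Y51.999
G01 X70.235 Y51.999
G01 X70.235 Y65.200
M5
G0 X177.414 Y5.465
M3 S974
G01 X95.478 Y70.167 F1307
G01 X187.777 Y42.429
G01 X119.483 Y20.476
G01 X169.065 Y70.157
M5
G0 X21.845 Y54.315
M3 S974
G01 X44.528 Y53.262 F1307
G01 X107.298 Y35.279
G01 X143.650 Y12.593
M5
G0 X22.830 Y51.477
M3 S204
G01 X87.826 Y51.477 F2783
G01 X87.826 Y37.683
G01 X22.830 Y37.683
G01 X22.830 Y51.477
M5
G0 X101.983 Y38.666
M3 S974
G01 X145.976 Y38.666 F1307
G01 X145.976 Y6.081
G01 X101.983 Y6.081
G01 X101.983 Y38.666
M5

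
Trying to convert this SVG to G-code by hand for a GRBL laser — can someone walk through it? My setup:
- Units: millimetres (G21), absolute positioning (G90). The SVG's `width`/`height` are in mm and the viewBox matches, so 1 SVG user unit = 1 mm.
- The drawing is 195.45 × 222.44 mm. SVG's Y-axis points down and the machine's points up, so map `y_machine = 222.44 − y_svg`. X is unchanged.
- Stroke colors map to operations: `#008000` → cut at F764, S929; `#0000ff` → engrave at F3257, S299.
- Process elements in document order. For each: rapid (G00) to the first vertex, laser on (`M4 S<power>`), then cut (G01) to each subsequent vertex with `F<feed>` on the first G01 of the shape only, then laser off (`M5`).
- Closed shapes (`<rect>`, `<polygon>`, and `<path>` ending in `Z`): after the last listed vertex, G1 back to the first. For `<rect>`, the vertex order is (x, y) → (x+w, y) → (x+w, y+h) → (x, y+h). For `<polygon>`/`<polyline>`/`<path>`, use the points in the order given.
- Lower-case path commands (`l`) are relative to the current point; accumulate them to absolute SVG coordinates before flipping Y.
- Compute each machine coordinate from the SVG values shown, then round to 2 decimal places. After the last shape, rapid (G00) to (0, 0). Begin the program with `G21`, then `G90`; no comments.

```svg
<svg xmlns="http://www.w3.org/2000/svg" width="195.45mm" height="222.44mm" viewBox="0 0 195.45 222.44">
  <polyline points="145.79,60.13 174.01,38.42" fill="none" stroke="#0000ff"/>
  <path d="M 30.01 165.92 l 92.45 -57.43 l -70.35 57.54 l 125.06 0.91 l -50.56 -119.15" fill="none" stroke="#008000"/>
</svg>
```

G21
G90
G00 X145.79 Y162.31
M4 S299
G01 X174.01 Y184.02 F3257
M5
G00 X30.01 Y56.52
M4 S929
G01 X122.46 Y113.95 F764
G01 X52.11 Y56.41
G01 X177.17 Y55.50
G01 X126.61 Y174.65
M5
G00 X0.00 Y0.00

Since the viewBox matches the mm dimensions, user units are millimetres directly. The only transform is the Y-flip y_m = 222.44 − y_svg.

Shape 1 is a line segment drawn with `<polyline>`. Its stroke #0000ff means engrave at S299, F3257. After flipping Y the toolpath is (145.79,162.31) → (174.01,184.02).

Shape 2 is a open polyline drawn with `<path>`. Its stroke #008000 means cut at S929, F764. After flipping Y the toolpath is (30.01,56.52) → (122.46,113.95) → (52.11,56.41) → (177.17,55.50) → (126.61,174.65).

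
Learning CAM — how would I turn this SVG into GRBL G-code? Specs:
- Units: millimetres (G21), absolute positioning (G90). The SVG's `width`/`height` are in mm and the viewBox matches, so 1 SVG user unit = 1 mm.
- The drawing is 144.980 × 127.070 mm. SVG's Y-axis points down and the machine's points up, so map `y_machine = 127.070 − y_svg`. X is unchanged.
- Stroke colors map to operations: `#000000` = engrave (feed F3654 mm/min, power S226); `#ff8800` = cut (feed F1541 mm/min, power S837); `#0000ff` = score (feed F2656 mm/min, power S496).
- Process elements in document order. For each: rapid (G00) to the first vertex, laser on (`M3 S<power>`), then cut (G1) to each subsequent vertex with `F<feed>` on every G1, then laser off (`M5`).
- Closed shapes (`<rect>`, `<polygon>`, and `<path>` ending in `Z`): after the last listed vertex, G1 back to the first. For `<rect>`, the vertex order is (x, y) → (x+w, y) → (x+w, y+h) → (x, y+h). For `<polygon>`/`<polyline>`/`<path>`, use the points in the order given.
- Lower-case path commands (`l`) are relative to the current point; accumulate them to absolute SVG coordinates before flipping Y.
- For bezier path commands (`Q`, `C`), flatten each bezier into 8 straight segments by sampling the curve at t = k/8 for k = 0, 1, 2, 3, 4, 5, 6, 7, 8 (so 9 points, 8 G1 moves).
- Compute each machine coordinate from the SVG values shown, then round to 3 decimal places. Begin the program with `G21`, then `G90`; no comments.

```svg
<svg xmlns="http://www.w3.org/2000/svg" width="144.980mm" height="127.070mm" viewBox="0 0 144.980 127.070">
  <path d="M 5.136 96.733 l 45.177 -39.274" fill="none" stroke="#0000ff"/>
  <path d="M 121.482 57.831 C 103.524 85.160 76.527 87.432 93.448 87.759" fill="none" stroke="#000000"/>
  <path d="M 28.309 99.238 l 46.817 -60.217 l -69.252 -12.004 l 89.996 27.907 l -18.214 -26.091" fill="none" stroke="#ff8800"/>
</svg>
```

1 u = 1 mm; y_m = 127.070 − y.

[1] `<path>` line segment, #0000ff→score S496 F2656: (5.136,30.337) → (50.313,69.611)

[2] `<path>` cubic bezier, #000000→engrave S226 F3654: (121.482,69.239) → (114.427,60.120) → (107.146,53.079) → (100.259,47.846) → (94.385,44.149) → (90.147,41.718) → (88.164,40.282) → (89.058,39.570) → (93.448,39.311)

[3] `<path>` open polyline, #ff8800→cut S837 F1541: (28.309,27.832) → (75.126,88.049) → (5.874,100.053) → (95.870,72.146) → (77.656,98.237)

G21
G90
G00 X5.136 Y30.337
M3 S496
G1 X50.313 Y69.611 F2656
M5
G00 X121.482 Y69.239
M3 S226
G1 X114.427 Y60.120 F3654
G1 X107.146 Y53.079 F3654
G1 X100.259 Y47.846 F3654
G1 X94.385 Y44.149 F3654
G1 X90.147 Y41.718 F3654
G1 X88.164 Y40.282 F3654
G1 X89.058 Y39.570 F3654
G1 X93.448 Y39.311 F3654
M5
G00 X28.309 Y27.832
M3 S837
G1 X75.126 Y88.049 F1541
G1 X5.874 Y100.053 F1541
G1 X95.870 Y72.146 F1541
G1 X77.656 Y98.237 F1541
M5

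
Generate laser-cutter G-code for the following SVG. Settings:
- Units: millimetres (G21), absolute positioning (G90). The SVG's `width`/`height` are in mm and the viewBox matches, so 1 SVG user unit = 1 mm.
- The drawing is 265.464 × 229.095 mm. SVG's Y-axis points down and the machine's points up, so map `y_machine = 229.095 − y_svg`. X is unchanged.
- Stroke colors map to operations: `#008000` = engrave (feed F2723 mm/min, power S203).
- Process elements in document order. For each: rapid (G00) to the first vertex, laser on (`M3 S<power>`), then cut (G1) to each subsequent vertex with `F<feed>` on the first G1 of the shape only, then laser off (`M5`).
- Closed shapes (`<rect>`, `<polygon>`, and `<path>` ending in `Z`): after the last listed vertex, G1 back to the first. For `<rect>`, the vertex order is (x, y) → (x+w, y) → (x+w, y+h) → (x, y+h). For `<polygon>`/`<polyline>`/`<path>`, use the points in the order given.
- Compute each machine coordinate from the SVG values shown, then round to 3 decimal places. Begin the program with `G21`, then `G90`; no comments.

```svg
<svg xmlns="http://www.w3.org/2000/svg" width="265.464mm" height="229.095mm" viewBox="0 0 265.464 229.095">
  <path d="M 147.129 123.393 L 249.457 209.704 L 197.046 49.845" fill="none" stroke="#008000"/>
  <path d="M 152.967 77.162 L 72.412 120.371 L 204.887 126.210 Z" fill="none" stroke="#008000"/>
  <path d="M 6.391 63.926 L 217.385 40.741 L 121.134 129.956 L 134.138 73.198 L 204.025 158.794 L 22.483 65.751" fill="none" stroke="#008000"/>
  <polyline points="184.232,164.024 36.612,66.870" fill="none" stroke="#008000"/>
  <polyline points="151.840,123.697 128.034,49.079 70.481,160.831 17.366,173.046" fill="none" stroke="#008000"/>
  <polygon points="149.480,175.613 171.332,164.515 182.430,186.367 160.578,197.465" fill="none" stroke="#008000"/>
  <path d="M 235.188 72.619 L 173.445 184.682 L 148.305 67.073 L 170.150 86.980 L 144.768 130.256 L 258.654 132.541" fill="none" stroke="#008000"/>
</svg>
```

viewBox `0 0 265.464 229.095` with mm width/height → 1 unit = 1 mm. Flip: y_m = 229.095 − y_svg.

**Shape 1** — `<path>` open polyline, stroke `#008000` → engrave (S203, F2723). Machine vertices: (147.129,105.702) → (249.457,19.391) → (197.046,179.250). Open path.

**Shape 2** — `<path>` closed polygon, stroke `#008000` → engrave (S203, F2723). Machine vertices: (152.967,151.933) → (72.412,108.724) → (204.887,102.885) → (152.967,151.933). Closed: final G1 returns to the first vertex.

**Shape 3** — `<path>` open polyline, stroke `#008000` → engrave (S203, F2723). Machine vertices: (6.391,165.169) → (217.385,188.354) → (121.134,99.139) → (134.138,155.897) → (204.025,70.301) → (22.483,163.344). Open path.

**Shape 4** — `<polyline>` line segment, stroke `#008000` → engrave (S203, F2723). Machine vertices: (184.232,65.071) → (36.612,162.225). Open path.

**Shape 5** — `<polyline>` open polyline, stroke `#008000` → engrave (S203, F2723). Machine vertices: (151.840,105.398) → (128.034,180.016) → (70.481,68.264) → (17.366,56.049). Open path.

**Shape 6** — `<polygon>` regular polygon, stroke `#008000` → engrave (S203, F2723). Machine vertices: (149.480,53.482) → (171.332,64.580) → (182.430,42.728) → (160.578,31.630) → (149.480,53.482). Closed: final G1 returns to the first vertex.

**Shape 7** — `<path>` open polyline, stroke `#008000` → engrave (S203, F2723). Machine vertices: (235.188,156.476) → (173.445,44.413) → (148.305,162.022) → (170.150,142.115) → (144.768,98.839) → (258.654,96.554). Open path.

G21
G90
G00 X147.129 Y105.702
M3 S203
G1 X249.457 Y19.391 F2723
G1 X197.046 Y179.250
M5
G00 X152.967 Y151.933
M3 S203
G1 X72.412 Y108.724 F2723
G1 X204.887 Y102.885
G1 X152.967 Y151.933
M5
G00 X6.391 Y165.169
M3 S203
G1 X217.385 Y188.354 F2723
G1 X121.134 Y99.139
G1 X134.138 Y155.897
G1 X204.025 Y70.301
G1 X22.483 Y163.344
M5
G00 X184.232 Y65.071
M3 S203
G1 X36.612 Y162.225 F2723
M5
G00 X151.840 Y105.398
M3 S203
G1 X128.034 Y180.016 F2723
G1 X70.481 Y68.264
G1 X17.366 Y56.049
M5
G00 X149.480 Y53.482
M3 S203
G1 X171.332 Y64.580 F2723
G1 X182.430 Y42.728
G1 X160.578 Y31.630
G1 X149.480 Y53.482
M5
G00 X235.188 Y156.476
M3 S203
G1 X173.445 Y44.413 F2723
G1 X148.305 Y162.022
G1 X170.150 Y142.115
G1 X144.768 Y98.839
G1 X258.654 Y96.554
M5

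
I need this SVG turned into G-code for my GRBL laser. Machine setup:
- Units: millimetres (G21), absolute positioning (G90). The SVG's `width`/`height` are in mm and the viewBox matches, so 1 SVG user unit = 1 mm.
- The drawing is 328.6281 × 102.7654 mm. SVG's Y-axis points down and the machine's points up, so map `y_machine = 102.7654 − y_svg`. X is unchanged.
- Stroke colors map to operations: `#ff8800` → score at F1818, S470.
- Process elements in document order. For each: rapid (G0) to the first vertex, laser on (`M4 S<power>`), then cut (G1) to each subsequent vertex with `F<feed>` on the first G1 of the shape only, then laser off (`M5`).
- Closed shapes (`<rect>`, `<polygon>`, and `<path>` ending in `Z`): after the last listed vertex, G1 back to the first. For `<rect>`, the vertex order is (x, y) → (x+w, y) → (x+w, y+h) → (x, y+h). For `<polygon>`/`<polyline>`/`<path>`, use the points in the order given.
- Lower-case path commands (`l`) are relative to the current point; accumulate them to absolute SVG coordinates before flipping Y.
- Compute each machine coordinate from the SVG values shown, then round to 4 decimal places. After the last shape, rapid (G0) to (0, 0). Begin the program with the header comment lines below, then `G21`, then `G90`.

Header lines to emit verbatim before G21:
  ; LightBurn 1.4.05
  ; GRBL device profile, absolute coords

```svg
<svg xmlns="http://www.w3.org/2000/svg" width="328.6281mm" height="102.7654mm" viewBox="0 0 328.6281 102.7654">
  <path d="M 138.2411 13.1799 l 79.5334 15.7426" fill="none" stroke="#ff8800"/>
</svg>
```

; LightBurn 1.4.05
; GRBL device profile, absolute coords
G21
G90
G0 X138.2411 Y89.5855
M4 S470
G1 X217.7745 Y73.8429 F1818
M5
G0 X0.0000 Y0.0000

viewBox `0 0 328.6281 102.7654` with mm width/height → 1 unit = 1 mm. Flip: y_m = 102.7654 − y_svg.

**Shape 1** — `<path>` line segment, stroke `#ff8800` → score (S470, F1818). Machine vertices: (138.2411,89.5855) → (217.7745,73.8429). Open path.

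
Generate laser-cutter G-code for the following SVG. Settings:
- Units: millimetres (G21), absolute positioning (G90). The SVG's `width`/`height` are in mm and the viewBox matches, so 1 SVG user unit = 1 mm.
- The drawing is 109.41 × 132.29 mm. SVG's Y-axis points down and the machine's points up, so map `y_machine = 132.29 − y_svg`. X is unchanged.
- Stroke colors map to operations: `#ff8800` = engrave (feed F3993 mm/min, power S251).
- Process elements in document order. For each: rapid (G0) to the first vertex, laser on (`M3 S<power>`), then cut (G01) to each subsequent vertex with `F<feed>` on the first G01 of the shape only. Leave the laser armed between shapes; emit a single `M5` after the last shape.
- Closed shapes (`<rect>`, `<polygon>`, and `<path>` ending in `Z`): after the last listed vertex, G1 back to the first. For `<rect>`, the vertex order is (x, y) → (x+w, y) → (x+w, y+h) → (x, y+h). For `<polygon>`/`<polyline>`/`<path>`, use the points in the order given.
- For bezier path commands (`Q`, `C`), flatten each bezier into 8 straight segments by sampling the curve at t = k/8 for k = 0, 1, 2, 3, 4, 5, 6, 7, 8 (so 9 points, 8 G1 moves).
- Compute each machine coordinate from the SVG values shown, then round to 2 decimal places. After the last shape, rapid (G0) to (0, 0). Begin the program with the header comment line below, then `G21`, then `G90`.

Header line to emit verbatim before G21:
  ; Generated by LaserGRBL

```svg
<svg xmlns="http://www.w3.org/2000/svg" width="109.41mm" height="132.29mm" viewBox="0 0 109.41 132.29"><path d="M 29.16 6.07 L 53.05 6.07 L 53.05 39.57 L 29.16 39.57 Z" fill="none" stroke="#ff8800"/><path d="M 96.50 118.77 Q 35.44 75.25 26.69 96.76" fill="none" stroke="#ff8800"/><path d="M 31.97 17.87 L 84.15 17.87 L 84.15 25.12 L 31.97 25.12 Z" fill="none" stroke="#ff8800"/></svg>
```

; Generated by LaserGRBL
G21
G90
G0 X29.16 Y126.22
M3 S251
G01 X53.05 Y126.22 F3993
G01 X53.05 Y92.72
G01 X29.16 Y92.72
G01 X29.16 Y126.22
G0 X96.50 Y13.52
M3 S251
G01 X82.05 Y23.38 F3993
G01 X69.24 Y31.22
G01 X58.06 Y37.02
G01 X48.52 Y40.78
G01 X40.61 Y42.52
G01 X34.33 Y42.22
G01 X29.69 Y39.89
G01 X26.69 Y35.53
G0 X31.97 Y114.42
M3 S251
G01 X84.15 Y114.42 F3993
G01 X84.15 Y107.17
G01 X31.97 Y107.17
G01 X31.97 Y114.42
M5
G0 X0.00 Y0.00

viewBox `0 0 109.41 132.29` with mm width/height → 1 unit = 1 mm. Flip: y_m = 132.29 − y_svg.

**Shape 1** — `<path>` rectangle, stroke `#ff8800` → engrave (S251, F3993). Machine vertices: (29.16,126.22) → (53.05,126.22) → (53.05,92.72) → (29.16,92.72) → (29.16,126.22). Closed: final G1 returns to the first vertex.

**Shape 2** — `<path>` quadratic bezier, stroke `#ff8800` → engrave (S251, F3993). Control points (SVG): P0=(96.50,118.77), P1=(35.44,75.25), P2=(26.69,96.76); sampled at t=k/8. Machine vertices: (96.50,13.52) → (82.05,23.38) → (69.24,31.22) → (58.06,37.02) → (48.52,40.78) → (40.61,42.52) → (34.33,42.22) → (29.69,39.89) → (26.69,35.53). Open path.

**Shape 3** — `<path>` rectangle, stroke `#ff8800` → engrave (S251, F3993). Machine vertices: (31.97,114.42) → (84.15,114.42) → (84.15,107.17) → (31.97,107.17) → (31.97,114.42). Closed: final G1 returns to the first vertex.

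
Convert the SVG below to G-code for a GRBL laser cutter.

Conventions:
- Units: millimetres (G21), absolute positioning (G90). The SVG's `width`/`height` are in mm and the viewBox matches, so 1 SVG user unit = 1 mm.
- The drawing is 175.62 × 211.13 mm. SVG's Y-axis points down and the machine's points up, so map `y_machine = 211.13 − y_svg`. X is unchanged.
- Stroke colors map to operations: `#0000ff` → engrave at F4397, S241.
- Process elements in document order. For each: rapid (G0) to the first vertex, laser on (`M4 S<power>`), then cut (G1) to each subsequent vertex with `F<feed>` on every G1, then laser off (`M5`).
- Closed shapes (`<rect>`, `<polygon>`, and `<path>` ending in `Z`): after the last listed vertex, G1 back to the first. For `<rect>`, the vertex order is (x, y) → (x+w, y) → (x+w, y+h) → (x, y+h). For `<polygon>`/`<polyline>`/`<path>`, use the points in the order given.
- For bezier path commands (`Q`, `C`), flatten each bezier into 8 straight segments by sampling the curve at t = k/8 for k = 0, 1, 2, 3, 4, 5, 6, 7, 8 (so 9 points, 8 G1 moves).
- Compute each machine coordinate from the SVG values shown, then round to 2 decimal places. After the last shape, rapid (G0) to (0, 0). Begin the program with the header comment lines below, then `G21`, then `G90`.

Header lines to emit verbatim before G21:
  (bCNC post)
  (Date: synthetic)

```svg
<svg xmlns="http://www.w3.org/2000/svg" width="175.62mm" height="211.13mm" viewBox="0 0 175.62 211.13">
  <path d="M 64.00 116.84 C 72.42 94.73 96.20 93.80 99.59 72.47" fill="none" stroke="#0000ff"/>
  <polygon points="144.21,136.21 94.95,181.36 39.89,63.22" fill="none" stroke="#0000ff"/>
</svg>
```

(bCNC post)
(Date: synthetic)
G21
G90
G0 X64.00 Y94.29
M4 S241
G1 X67.81 Y101.67 F4397
G1 X72.64 Y107.55 F4397
G1 X78.07 Y112.42 F4397
G1 X83.68 Y116.77 F4397
G1 X89.06 Y121.08 F4397
G1 X93.78 Y125.84 F4397
G1 X97.43 Y131.54 F4397
G1 X99.59 Y138.66 F4397
M5
G0 X144.21 Y74.92
M4 S241
G1 X94.95 Y29.77 F4397
G1 X39.89 Y147.91 F4397
G1 X144.21 Y74.92 F4397
M5
G0 X0.00 Y0.00

1 u = 1 mm; y_m = 211.13 − y.

[1] `<path>` cubic bezier, #0000ff→engrave S241 F4397: (64.00,94.29) → (67.81,101.67) → (72.64,107.55) → (78.07,112.42) → (83.68,116.77) → (89.06,121.08) → (93.78,125.84) → (97.43,131.54) → (99.59,138.66)

[2] `<polygon>` closed polygon, #0000ff→engrave S241 F4397: (144.21,74.92) → (94.95,29.77) → (39.89,147.91) → (144.21,74.92) (closed)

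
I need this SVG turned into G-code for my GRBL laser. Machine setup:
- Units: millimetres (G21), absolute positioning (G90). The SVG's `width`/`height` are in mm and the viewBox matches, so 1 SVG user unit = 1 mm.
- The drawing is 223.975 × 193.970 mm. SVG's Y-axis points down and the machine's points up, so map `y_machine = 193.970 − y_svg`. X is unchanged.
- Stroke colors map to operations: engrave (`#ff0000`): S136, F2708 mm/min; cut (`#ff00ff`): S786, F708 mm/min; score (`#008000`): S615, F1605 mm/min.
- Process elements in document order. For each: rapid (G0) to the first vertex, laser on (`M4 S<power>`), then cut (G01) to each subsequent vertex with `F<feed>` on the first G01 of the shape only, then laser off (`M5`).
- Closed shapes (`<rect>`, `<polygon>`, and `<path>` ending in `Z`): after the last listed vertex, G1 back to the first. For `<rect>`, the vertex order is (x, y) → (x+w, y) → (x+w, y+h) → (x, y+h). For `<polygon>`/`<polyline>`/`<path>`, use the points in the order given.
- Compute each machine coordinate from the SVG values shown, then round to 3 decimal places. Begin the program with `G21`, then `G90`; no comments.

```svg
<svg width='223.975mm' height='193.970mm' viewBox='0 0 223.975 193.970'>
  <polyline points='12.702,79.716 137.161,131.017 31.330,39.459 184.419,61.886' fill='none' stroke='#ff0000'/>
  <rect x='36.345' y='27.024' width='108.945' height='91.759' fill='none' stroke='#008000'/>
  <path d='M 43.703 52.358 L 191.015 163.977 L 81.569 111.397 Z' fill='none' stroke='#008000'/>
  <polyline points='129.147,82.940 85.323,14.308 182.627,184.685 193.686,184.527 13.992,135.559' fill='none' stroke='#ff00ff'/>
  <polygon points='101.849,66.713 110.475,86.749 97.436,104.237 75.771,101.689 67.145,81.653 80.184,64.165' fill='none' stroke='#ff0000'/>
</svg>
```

G21
G90
G0 X12.702 Y114.254
M4 S136
G01 X137.161 Y62.953 F2708
G01 X31.330 Y154.511
G01 X184.419 Y132.084
M5
G0 X36.345 Y166.946
M4 S615
G01 X145.290 Y166.946 F1605
G01 X145.290 Y75.187
G01 X36.345 Y75.187
G01 X36.345 Y166.946
M5
G0 X43.703 Y141.612
M4 S615
G01 X191.015 Y29.993 F1605
G01 X81.569 Y82.573
G01 X43.703 Y141.612
M5
G0 X129.147 Y111.030
M4 S786
G01 X85.323 Y179.662 F708
G01 X182.627 Y9.285
G01 X193.686 Y9.443
G01 X13.992 Y58.411
M5
G0 X101.849 Y127.257
M4 S136
G01 X110.475 Y107.221 F2708
G01 X97.436 Y89.733
G01 X75.771 Y92.281
G01 X67.145 Y112.317
G01 X80.184 Y129.805
G01 X101.849 Y127.257
M5

Since the viewBox matches the mm dimensions, user units are millimetres directly. The only transform is the Y-flip y_m = 193.970 − y_svg.

Shape 1 is a open polyline drawn with `<polyline>`. Its stroke #ff0000 means engrave at S136, F2708. After flipping Y the toolpath is (12.702,114.254) → (137.161,62.953) → (31.330,154.511) → (184.419,132.084).

Shape 2 is a rectangle drawn with `<rect>`. Its stroke #008000 means score at S615, F1605. After flipping Y the toolpath is (36.345,166.946) → (145.290,166.946) → (145.290,75.187) → (36.345,75.187) → (36.345,166.946), returning to the start.

Shape 3 is a closed polygon drawn with `<path>`. Its stroke #008000 means score at S615, F1605. After flipping Y the toolpath is (43.703,141.612) → (191.015,29.993) → (81.569,82.573) → (43.703,141.612), returning to the start.

Shape 4 is a open polyline drawn with `<polyline>`. Its stroke #ff00ff means cut at S786, F708. After flipping Y the toolpath is (129.147,111.030) → (85.323,179.662) → (182.627,9.285) → (193.686,9.443) → (13.992,58.411).

Shape 5 is a regular polygon drawn with `<polygon>`. Its stroke #ff0000 means engrave at S136, F2708. After flipping Y the toolpath is (101.849,127.257) → (110.475,107.221) → (97.436,89.733) → (75.771,92.281) → (67.145,112.317) → (80.184,129.805) → (101.849,127.257), returning to the start.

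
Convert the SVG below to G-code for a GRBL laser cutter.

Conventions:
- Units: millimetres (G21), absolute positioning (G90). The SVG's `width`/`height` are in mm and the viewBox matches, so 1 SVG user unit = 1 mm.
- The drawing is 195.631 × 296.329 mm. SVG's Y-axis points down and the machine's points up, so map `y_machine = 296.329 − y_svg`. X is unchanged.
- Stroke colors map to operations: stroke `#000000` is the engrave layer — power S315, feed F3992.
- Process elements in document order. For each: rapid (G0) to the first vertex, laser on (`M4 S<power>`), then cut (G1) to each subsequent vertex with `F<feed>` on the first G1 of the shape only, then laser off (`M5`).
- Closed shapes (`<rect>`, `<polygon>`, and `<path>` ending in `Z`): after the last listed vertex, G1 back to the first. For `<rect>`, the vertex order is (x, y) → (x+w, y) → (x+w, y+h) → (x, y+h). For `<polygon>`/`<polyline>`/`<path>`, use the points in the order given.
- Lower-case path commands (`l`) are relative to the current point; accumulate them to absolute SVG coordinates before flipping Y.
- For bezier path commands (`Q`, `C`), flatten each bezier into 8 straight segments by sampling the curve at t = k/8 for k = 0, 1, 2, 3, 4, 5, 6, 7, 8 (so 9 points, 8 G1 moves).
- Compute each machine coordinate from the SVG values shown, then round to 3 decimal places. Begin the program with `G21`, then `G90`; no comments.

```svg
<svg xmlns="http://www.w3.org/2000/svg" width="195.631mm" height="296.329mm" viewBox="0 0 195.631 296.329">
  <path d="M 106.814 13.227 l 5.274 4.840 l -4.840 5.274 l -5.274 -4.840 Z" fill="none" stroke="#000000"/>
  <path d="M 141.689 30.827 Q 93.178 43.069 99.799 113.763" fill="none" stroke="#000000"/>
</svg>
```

G21
G90
G0 X106.814 Y283.102
M4 S315
G1 X112.088 Y278.262 F3992
G1 X107.248 Y272.988
G1 X101.974 Y277.828
G1 X106.814 Y283.102
M5
G0 X141.689 Y265.502
M4 S315
G1 X130.423 Y261.528 F3992
G1 X120.879 Y255.728
G1 X113.059 Y248.101
G1 X106.961 Y238.647
G1 X102.586 Y227.367
G1 X99.934 Y214.260
G1 X99.005 Y199.326
G1 X99.799 Y182.566
M5

Since the viewBox matches the mm dimensions, user units are millimetres directly. The only transform is the Y-flip y_m = 296.329 − y_svg.

Shape 1 is a regular polygon drawn with `<path>`. Its stroke #000000 means engrave at S315, F3992. After flipping Y the toolpath is (106.814,283.102) → (112.088,278.262) → (107.248,272.988) → (101.974,277.828) → (106.814,283.102), returning to the start.

Shape 2 is a quadratic bezier drawn with `<path>`. Its stroke #000000 means engrave at S315, F3992. After flipping Y the toolpath is (141.689,265.502) → (130.423,261.528) → (120.879,255.728) → (113.059,248.101) → (106.961,238.647) → (102.586,227.367) → (99.934,214.260) → (99.005,199.326) → (99.799,182.566).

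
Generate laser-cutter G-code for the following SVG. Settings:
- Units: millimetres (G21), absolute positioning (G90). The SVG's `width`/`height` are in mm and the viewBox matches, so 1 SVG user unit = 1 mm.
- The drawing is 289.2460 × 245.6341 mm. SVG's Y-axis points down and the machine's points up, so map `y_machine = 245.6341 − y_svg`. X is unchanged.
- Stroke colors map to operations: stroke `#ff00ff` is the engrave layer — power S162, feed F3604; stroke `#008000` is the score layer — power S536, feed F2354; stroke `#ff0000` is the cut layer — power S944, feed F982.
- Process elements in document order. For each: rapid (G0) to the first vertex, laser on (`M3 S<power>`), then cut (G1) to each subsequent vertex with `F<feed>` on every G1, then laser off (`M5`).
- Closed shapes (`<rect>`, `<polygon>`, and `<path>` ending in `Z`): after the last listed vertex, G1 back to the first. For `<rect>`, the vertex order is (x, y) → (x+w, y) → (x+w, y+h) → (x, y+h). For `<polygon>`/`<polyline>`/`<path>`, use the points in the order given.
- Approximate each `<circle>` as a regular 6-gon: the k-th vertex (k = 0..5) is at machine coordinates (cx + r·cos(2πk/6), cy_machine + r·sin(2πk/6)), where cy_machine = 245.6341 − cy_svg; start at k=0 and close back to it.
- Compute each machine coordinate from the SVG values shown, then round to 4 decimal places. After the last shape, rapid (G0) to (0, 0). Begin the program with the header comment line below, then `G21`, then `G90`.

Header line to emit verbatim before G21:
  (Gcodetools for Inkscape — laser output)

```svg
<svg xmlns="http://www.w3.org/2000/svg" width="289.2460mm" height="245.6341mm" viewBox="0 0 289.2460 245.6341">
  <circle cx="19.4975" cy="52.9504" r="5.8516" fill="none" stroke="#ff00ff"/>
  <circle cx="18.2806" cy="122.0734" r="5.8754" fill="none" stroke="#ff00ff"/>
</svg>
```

1 u = 1 mm; y_m = 245.6341 − y.

[1] `<circle>` circle, #ff00ff→engrave S162 F3604: (25.3491,192.6837) → (22.4233,197.7513) → (16.5717,197.7513) → (13.6459,192.6837) → (16.5717,187.6161) → (22.4233,187.6161) → (25.3491,192.6837) (closed)

[2] `<circle>` circle, #ff00ff→engrave S162 F3604: (24.1560,123.5607) → (21.2183,128.6489) → (15.3429,128.6489) → (12.4052,123.5607) → (15.3429,118.4725) → (21.2183,118.4725) → (24.1560,123.5607) (closed)

(Gcodetools for Inkscape — laser output)
G21
G90
G0 X25.3491 Y192.6837
M3 S162
G1 X22.4233 Y197.7513 F3604
G1 X16.5717 Y197.7513 F3604
G1 X13.6459 Y192.6837 F3604
G1 X16.5717 Y187.6161 F3604
G1 X22.4233 Y187.6161 F3604
G1 X25.3491 Y192.6837 F3604
M5
G0 X24.1560 Y123.5607
M3 S162
G1 X21.2183 Y128.6489 F3604
G1 X15.3429 Y128.6489 F3604
G1 X12.4052 Y123.5607 F3604
G1 X15.3429 Y118.4725 F3604
G1 X21.2183 Y118.4725 F3604
G1 X24.1560 Y123.5607 F3604
M5
G0 X0.0000 Y0.0000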